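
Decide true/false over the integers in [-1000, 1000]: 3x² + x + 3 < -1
The claim fails at x = 0:
x = 0: LHS = 3·0² + 0 + 3 = 3; 3 < -1 — FAILS

Because a single integer refutes it, the statement is false.

Answer: False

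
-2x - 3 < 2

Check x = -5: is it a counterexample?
Substitute x = -5 into the relation:
x = -5: LHS = -2·(-5) - 3 = 7; 7 < 2 — FAILS

Since the claim fails at x = -5, this value is a counterexample.

Answer: Yes, x = -5 is a counterexample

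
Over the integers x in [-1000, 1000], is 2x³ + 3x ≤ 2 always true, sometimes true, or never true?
Holds at x = 0: LHS = 2·0³ + 3·0 = 0; 0 ≤ 2 — holds
Fails at x = 1: LHS = 2·1³ + 3·1 = 5; 5 ≤ 2 — FAILS
It is satisfied by some integers in the range but not all.

Answer: Sometimes true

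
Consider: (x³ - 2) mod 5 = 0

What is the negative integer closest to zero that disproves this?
Testing negative integers from -1 downward:
x = -1: LHS = ((-1)³ - 2) mod 5 = (-3) mod 5 = 2; 2 = 0 — FAILS  ← closest negative counterexample to 0

Answer: x = -1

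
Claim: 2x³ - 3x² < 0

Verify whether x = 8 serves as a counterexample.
Substitute x = 8 into the relation:
x = 8: LHS = 2·8³ - 3·8² = 832; 832 < 0 — FAILS

Since the claim fails at x = 8, this value is a counterexample.

Answer: Yes, x = 8 is a counterexample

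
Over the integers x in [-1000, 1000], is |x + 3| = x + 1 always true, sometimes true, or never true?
Over all integers in [-1000, 1000], LHS − RHS is always positive; it is smallest at x = 0, where it equals 2:
x = 0: LHS = |0 + 3| = |3| = 3, RHS = 0 + 1 = 1; 3 = 1 — FAILS
At the ends of the range:
x = -1000: LHS = |(-1000) + 3| = |-997| = 997, RHS = (-1000) + 1 = -999; 997 = -999 — FAILS
x = 1000: LHS = |1000 + 3| = |1003| = 1003, RHS = 1000 + 1 = 1001; 1003 = 1001 — FAILS
Hence LHS − RHS is never 0, i.e. the two sides are never equal, so the claimed relation (=) fails for every integer in [-1000, 1000].

No integer in the range satisfies it.

Answer: Never true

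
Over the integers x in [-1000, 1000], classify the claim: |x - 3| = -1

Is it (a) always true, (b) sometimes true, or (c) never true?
An absolute value is never negative, so the left side is ≥ 0 for every x, while the right side is -1. Tightest case in [-1000, 1000] is x = 3:
x = 3: LHS = |3 - 3| = |0| = 0; 0 = -1 — FAILS
Hence LHS − RHS is never 0, i.e. the two sides are never equal, so the claimed relation (=) fails for every integer in [-1000, 1000].

No integer in the range satisfies it.

Answer: Never true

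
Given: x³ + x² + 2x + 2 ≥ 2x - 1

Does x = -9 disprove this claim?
Substitute x = -9 into the relation:
x = -9: LHS = (-9)³ + (-9)² + 2·(-9) + 2 = -664, RHS = 2·(-9) - 1 = -19; -664 ≥ -19 — FAILS

Since the claim fails at x = -9, this value is a counterexample.

Answer: Yes, x = -9 is a counterexample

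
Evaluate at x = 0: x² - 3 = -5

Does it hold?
x = 0: LHS = 0² - 3 = -3; -3 = -5 — FAILS

The relation fails at x = 0, so x = 0 is a counterexample.

Answer: No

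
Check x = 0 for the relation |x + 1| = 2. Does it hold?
x = 0: LHS = |0 + 1| = |1| = 1; 1 = 2 — FAILS

The relation fails at x = 0, so x = 0 is a counterexample.

Answer: No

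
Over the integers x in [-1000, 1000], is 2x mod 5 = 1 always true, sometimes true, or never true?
Holds at x = -2: LHS = (2·(-2)) mod 5 = (-4) mod 5 = 1; 1 = 1 — holds
Fails at x = 0: LHS = (2·0) mod 5 = 0 mod 5 = 0; 0 = 1 — FAILS
It is satisfied by some integers in the range but not all.

Answer: Sometimes true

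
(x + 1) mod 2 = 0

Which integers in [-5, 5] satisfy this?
Holds for: {-5, -3, -1, 1, 3, 5}
Fails for: {-4, -2, 0, 2, 4}

Answer: {-5, -3, -1, 1, 3, 5}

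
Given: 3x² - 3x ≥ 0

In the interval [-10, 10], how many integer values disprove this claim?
Over all integers in [-10, 10], LHS − RHS is smallest at x = 0, where it equals 0:
x = 0: LHS = 3·0² - 3·0 = 0; 0 ≥ 0 — holds
At the ends of the range:
x = -10: LHS = 3·(-10)² - 3·(-10) = 330; 330 ≥ 0 — holds
x = 10: LHS = 3·10² - 3·10 = 270; 270 ≥ 0 — holds
Hence LHS − RHS is never negative, i.e. LHS ≥ RHS throughout, so the relation holds for every integer in [-10, 10].

No counterexample appears in that range.

Answer: 0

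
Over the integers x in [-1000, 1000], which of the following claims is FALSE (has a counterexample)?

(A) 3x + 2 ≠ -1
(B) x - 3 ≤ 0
(A) x = -1: LHS = 3·(-1) + 2 = -1; -1 ≠ -1 — FAILS
(B) x = 4: LHS = 4 - 3 = 1; 1 ≤ 0 — FAILS

Answer: Both A and B are false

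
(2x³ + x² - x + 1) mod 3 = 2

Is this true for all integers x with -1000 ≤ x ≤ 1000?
The claim fails at x = 0:
x = 0: LHS = (2·0³ + 0² - 0 + 1) mod 3 = 1 mod 3 = 1; 1 = 2 — FAILS

Because a single integer refutes it, the statement is false.

Answer: False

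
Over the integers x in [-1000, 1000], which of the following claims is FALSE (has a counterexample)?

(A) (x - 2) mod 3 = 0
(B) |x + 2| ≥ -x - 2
(A) x = 0: LHS = (0 - 2) mod 3 = (-2) mod 3 = 1; 1 = 0 — FAILS

(B) Over all integers in [-1000, 1000], LHS − RHS is smallest at x = -2, where it equals 0:
x = -2: LHS = |(-2) + 2| = |0| = 0, RHS = -(-2) - 2 = 0; 0 ≥ 0 — holds
At the ends of the range:
x = -1000: LHS = |(-1000) + 2| = |-998| = 998, RHS = -(-1000) - 2 = 998; 998 ≥ 998 — holds
x = 1000: LHS = |1000 + 2| = |1002| = 1002, RHS = -1000 - 2 = -1002; 1002 ≥ -1002 — holds
Hence LHS − RHS is never negative, i.e. LHS ≥ RHS throughout, so the relation holds for every integer in [-1000, 1000].

Only (A) has a counterexample.

Answer: A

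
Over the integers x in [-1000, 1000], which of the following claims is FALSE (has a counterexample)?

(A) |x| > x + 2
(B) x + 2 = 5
(A) x = 0: LHS = |0| = 0, RHS = 0 + 2 = 2; 0 > 2 — FAILS
(B) x = 0: LHS = 0 + 2 = 2; 2 = 5 — FAILS

Answer: Both A and B are false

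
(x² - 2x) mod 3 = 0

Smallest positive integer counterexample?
Testing positive integers:
x = 1: LHS = (1² - 2·1) mod 3 = (-1) mod 3 = 2; 2 = 0 — FAILS  ← smallest positive counterexample

Answer: x = 1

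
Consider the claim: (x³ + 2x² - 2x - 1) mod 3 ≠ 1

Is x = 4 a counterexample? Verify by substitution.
Substitute x = 4 into the relation:
x = 4: LHS = (4³ + 2·4² - 2·4 - 1) mod 3 = 87 mod 3 = 0; 0 ≠ 1 — holds

The relation holds at x = 4, so it is not a counterexample.

Answer: No, x = 4 is not a counterexample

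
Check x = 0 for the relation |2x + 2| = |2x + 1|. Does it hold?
x = 0: LHS = |2·0 + 2| = |2| = 2, RHS = |2·0 + 1| = |1| = 1; 2 = 1 — FAILS

The relation fails at x = 0, so x = 0 is a counterexample.

Answer: No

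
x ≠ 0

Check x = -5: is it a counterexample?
Substitute x = -5 into the relation:
x = -5: -5 ≠ 0 — holds

The claim holds here, so x = -5 is not a counterexample. (A counterexample exists elsewhere, e.g. x = 0.)

Answer: No, x = -5 is not a counterexample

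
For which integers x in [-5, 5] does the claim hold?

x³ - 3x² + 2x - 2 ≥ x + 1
Holds for: {3, 4, 5}
Fails for: {-5, -4, -3, -2, -1, 0, 1, 2}

Answer: {3, 4, 5}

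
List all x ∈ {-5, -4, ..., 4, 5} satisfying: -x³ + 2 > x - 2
Holds for: {-5, -4, -3, -2, -1, 0, 1}
Fails for: {2, 3, 4, 5}

Answer: {-5, -4, -3, -2, -1, 0, 1}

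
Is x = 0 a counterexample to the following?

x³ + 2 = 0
Substitute x = 0 into the relation:
x = 0: LHS = 0³ + 2 = 2; 2 = 0 — FAILS

Since the claim fails at x = 0, this value is a counterexample.

Answer: Yes, x = 0 is a counterexample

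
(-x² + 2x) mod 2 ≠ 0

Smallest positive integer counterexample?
Testing positive integers:
x = 1: LHS = (-1² + 2·1) mod 2 = 1 mod 2 = 1; 1 ≠ 0 — holds
x = 2: LHS = (-2² + 2·2) mod 2 = 0 mod 2 = 0; 0 ≠ 0 — FAILS  ← smallest positive counterexample

Answer: x = 2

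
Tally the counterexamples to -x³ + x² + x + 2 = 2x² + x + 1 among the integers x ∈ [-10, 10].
Counterexamples in [-10, 10]: {-10, -9, -8, -7, -6, -5, -4, -3, -2, -1, 0, 1, 2, 3, 4, 5, 6, 7, 8, 9, 10}.

Counting them gives 21 values.

Answer: 21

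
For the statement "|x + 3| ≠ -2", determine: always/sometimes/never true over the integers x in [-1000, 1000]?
An absolute value is never negative, so the left side is ≥ 0 for every x, while the right side is -2. Tightest case in [-1000, 1000] is x = -3:
x = -3: LHS = |(-3) + 3| = |0| = 0; 0 ≠ -2 — holds
Hence LHS − RHS is never 0, i.e. the two sides are never equal, so the relation holds for every integer in [-1000, 1000].

No counterexample exists.

Answer: Always true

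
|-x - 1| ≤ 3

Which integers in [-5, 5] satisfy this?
Holds for: {-4, -3, -2, -1, 0, 1, 2}
Fails for: {-5, 3, 4, 5}

Answer: {-4, -3, -2, -1, 0, 1, 2}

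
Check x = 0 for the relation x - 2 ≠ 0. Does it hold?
x = 0: LHS = 0 - 2 = -2; -2 ≠ 0 — holds

The relation is satisfied at x = 0.

Answer: Yes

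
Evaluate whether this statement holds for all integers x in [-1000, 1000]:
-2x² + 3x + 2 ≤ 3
Over all integers in [-1000, 1000], LHS − RHS is largest at x = 1, where it equals 0:
x = 1: LHS = -2·1² + 3·1 + 2 = 3; 3 ≤ 3 — holds
At the ends of the range:
x = -1000: LHS = -2·(-1000)² + 3·(-1000) + 2 = -2002998; -2002998 ≤ 3 — holds
x = 1000: LHS = -2·1000² + 3·1000 + 2 = -1996998; -1996998 ≤ 3 — holds
Hence LHS − RHS is never positive, i.e. LHS ≤ RHS throughout, so the relation holds for every integer in [-1000, 1000].

No counterexample exists.

Answer: True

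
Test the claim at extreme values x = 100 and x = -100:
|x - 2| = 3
x = 100: LHS = |100 - 2| = |98| = 98; 98 = 3 — FAILS
x = -100: LHS = |(-100) - 2| = |-102| = 102; 102 = 3 — FAILS

Answer: No, fails for both x = 100 and x = -100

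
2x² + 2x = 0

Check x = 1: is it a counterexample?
Substitute x = 1 into the relation:
x = 1: LHS = 2·1² + 2·1 = 4; 4 = 0 — FAILS

Since the claim fails at x = 1, this value is a counterexample.

Answer: Yes, x = 1 is a counterexample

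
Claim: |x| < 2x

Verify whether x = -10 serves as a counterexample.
Substitute x = -10 into the relation:
x = -10: LHS = |-10| = 10, RHS = 2·(-10) = -20; 10 < -20 — FAILS

Since the claim fails at x = -10, this value is a counterexample.

Answer: Yes, x = -10 is a counterexample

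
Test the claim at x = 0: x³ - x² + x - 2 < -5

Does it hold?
x = 0: LHS = 0³ - 0² + 0 - 2 = -2; -2 < -5 — FAILS

The relation fails at x = 0, so x = 0 is a counterexample.

Answer: No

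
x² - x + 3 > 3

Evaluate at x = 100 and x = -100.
x = 100: LHS = 100² - 100 + 3 = 9903; 9903 > 3 — holds
x = -100: LHS = (-100)² - (-100) + 3 = 10103; 10103 > 3 — holds

Answer: Yes, holds for both x = 100 and x = -100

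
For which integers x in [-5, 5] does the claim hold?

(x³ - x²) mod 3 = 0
Holds for: {-5, -3, -2, 0, 1, 3, 4}
Fails for: {-4, -1, 2, 5}

Answer: {-5, -3, -2, 0, 1, 3, 4}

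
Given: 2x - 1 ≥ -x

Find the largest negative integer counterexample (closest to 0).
Testing negative integers from -1 downward:
x = -1: LHS = 2·(-1) - 1 = -3, RHS = -(-1) = 1; -3 ≥ 1 — FAILS  ← closest negative counterexample to 0

Answer: x = -1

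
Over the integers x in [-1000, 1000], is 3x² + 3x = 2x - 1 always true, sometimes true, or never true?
Over all integers in [-1000, 1000], LHS − RHS is always positive; it is smallest at x = 0, where it equals 1:
x = 0: LHS = 3·0² + 3·0 = 0, RHS = 2·0 - 1 = -1; 0 = -1 — FAILS
At the ends of the range:
x = -1000: LHS = 3·(-1000)² + 3·(-1000) = 2997000, RHS = 2·(-1000) - 1 = -2001; 2997000 = -2001 — FAILS
x = 1000: LHS = 3·1000² + 3·1000 = 3003000, RHS = 2·1000 - 1 = 1999; 3003000 = 1999 — FAILS
Hence LHS − RHS is never 0, i.e. the two sides are never equal, so the claimed relation (=) fails for every integer in [-1000, 1000].

No integer in the range satisfies it.

Answer: Never true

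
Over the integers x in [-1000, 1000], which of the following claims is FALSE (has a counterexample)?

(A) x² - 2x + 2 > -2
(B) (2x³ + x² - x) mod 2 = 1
(A) Over all integers in [-1000, 1000], LHS − RHS is smallest at x = 1, where it equals 3:
x = 1: LHS = 1² - 2·1 + 2 = 1; 1 > -2 — holds
At the ends of the range:
x = -1000: LHS = (-1000)² - 2·(-1000) + 2 = 1002002; 1002002 > -2 — holds
x = 1000: LHS = 1000² - 2·1000 + 2 = 998002; 998002 > -2 — holds
Hence LHS − RHS is never zero or negative, i.e. LHS > RHS throughout, so the relation holds for every integer in [-1000, 1000].

(B) x = 0: LHS = (2·0³ + 0² - 0) mod 2 = 0 mod 2 = 0; 0 = 1 — FAILS

Only (B) has a counterexample.

Answer: B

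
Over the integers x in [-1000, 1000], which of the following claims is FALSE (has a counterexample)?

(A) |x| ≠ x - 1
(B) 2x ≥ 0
(A) Over all integers in [-1000, 1000], LHS − RHS is always positive; it is smallest at x = 0, where it equals 1:
x = 0: LHS = |0| = 0, RHS = 0 - 1 = -1; 0 ≠ -1 — holds
At the ends of the range:
x = -1000: LHS = |-1000| = 1000, RHS = (-1000) - 1 = -1001; 1000 ≠ -1001 — holds
x = 1000: LHS = |1000| = 1000, RHS = 1000 - 1 = 999; 1000 ≠ 999 — holds
Hence LHS − RHS is never 0, i.e. the two sides are never equal, so the relation holds for every integer in [-1000, 1000].

(B) x = -1: LHS = 2·(-1) = -2; -2 ≥ 0 — FAILS

Only (B) has a counterexample.

Answer: B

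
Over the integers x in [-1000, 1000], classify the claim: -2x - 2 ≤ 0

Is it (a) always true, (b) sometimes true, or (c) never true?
Holds at x = 0: LHS = -2·0 - 2 = -2; -2 ≤ 0 — holds
Fails at x = -2: LHS = -2·(-2) - 2 = 2; 2 ≤ 0 — FAILS
It is satisfied by some integers in the range but not all.

Answer: Sometimes true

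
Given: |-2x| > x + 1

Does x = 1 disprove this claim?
Substitute x = 1 into the relation:
x = 1: LHS = |-2·1| = |-2| = 2, RHS = 1 + 1 = 2; 2 > 2 — FAILS

Since the claim fails at x = 1, this value is a counterexample.

Answer: Yes, x = 1 is a counterexample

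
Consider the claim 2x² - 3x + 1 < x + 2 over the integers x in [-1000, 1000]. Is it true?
The claim fails at x = -1:
x = -1: LHS = 2·(-1)² - 3·(-1) + 1 = 6, RHS = (-1) + 2 = 1; 6 < 1 — FAILS

Because a single integer refutes it, the statement is false.

Answer: False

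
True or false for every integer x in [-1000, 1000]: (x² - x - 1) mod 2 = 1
For a polynomial with integer coefficients, its value mod 2 depends only on x mod 2, so it suffices to check one representative of each residue class, x = 0, 1:
x = 0: LHS = (0² - 0 - 1) mod 2 = (-1) mod 2 = 1; 1 = 1 — holds
x = 1: LHS = (1² - 1 - 1) mod 2 = (-1) mod 2 = 1; 1 = 1 — holds
The relation holds in every residue class, so the relation holds for every integer in [-1000, 1000].

No counterexample exists.

Answer: True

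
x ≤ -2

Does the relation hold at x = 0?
x = 0: 0 ≤ -2 — FAILS

The relation fails at x = 0, so x = 0 is a counterexample.

Answer: No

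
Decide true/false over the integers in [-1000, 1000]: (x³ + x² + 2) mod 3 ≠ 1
The claim fails at x = 1:
x = 1: LHS = (1³ + 1² + 2) mod 3 = 4 mod 3 = 1; 1 ≠ 1 — FAILS

Because a single integer refutes it, the statement is false.

Answer: False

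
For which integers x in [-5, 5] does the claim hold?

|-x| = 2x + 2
Track d = LHS − RHS over the integers in [-5, 5]. Equality would need d = 0, but d changes sign only between consecutive integers, jumping over 0:
x = -1: LHS = |-(-1)| = |1| = 1, RHS = 2·(-1) + 2 = 0; 1 = 0 — FAILS  (d = 1)
x = 0: LHS = |-0| = |0| = 0, RHS = 2·0 + 2 = 2; 0 = 2 — FAILS  (d = -2)
Away from these crossings d keeps a constant sign, and checking every integer in [-5, 5] confirms d ≠ 0 throughout. Hence the two sides are never equal, so the claimed relation (=) fails for every integer in [-5, 5].

Answer: None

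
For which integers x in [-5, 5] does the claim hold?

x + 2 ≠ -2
Holds for: {-5, -3, -2, -1, 0, 1, 2, 3, 4, 5}
Fails for: {-4}

Answer: {-5, -3, -2, -1, 0, 1, 2, 3, 4, 5}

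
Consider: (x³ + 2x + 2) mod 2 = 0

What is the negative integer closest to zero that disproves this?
Testing negative integers from -1 downward:
x = -1: LHS = ((-1)³ + 2·(-1) + 2) mod 2 = (-1) mod 2 = 1; 1 = 0 — FAILS  ← closest negative counterexample to 0

Answer: x = -1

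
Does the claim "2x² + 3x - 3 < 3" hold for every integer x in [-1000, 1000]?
The claim fails at x = 2:
x = 2: LHS = 2·2² + 3·2 - 3 = 11; 11 < 3 — FAILS

Because a single integer refutes it, the statement is false.

Answer: False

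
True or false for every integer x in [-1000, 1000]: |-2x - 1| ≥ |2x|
The claim fails at x = -1:
x = -1: LHS = |-2·(-1) - 1| = |1| = 1, RHS = |2·(-1)| = |-2| = 2; 1 ≥ 2 — FAILS

Because a single integer refutes it, the statement is false.

Answer: False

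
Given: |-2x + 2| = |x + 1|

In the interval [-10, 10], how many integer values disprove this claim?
Counterexamples in [-10, 10]: {-10, -9, -8, -7, -6, -5, -4, -3, -2, -1, 0, 1, 2, 4, 5, 6, 7, 8, 9, 10}.

Counting them gives 20 values.

Answer: 20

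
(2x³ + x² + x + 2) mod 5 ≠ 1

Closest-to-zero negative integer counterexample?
Testing negative integers from -1 downward:
x = -1: LHS = (2·(-1)³ + (-1)² + (-1) + 2) mod 5 = 0 mod 5 = 0; 0 ≠ 1 — holds
x = -2: LHS = (2·(-2)³ + (-2)² + (-2) + 2) mod 5 = (-12) mod 5 = 3; 3 ≠ 1 — holds
x = -3: LHS = (2·(-3)³ + (-3)² + (-3) + 2) mod 5 = (-46) mod 5 = 4; 4 ≠ 1 — holds
x = -4: LHS = (2·(-4)³ + (-4)² + (-4) + 2) mod 5 = (-114) mod 5 = 1; 1 ≠ 1 — FAILS  ← closest negative counterexample to 0

Answer: x = -4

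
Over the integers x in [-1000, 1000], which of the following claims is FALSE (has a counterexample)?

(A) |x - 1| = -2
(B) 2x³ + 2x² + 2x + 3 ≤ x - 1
(A) x = 0: LHS = |0 - 1| = |-1| = 1; 1 = -2 — FAILS
(B) x = 0: LHS = 2·0³ + 2·0² + 2·0 + 3 = 3, RHS = 0 - 1 = -1; 3 ≤ -1 — FAILS

Answer: Both A and B are false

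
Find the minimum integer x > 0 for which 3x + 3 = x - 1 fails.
Testing positive integers:
x = 1: LHS = 3·1 + 3 = 6, RHS = 1 - 1 = 0; 6 = 0 — FAILS  ← smallest positive counterexample

Answer: x = 1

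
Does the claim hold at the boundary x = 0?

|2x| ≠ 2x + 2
x = 0: LHS = |2·0| = |0| = 0, RHS = 2·0 + 2 = 2; 0 ≠ 2 — holds

The relation is satisfied at x = 0.

Answer: Yes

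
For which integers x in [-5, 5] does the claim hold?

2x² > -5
Over all integers in [-5, 5], LHS − RHS is smallest at x = 0, where it equals 5:
x = 0: LHS = 2·0² = 0; 0 > -5 — holds
At the ends of the range:
x = -5: LHS = 2·(-5)² = 50; 50 > -5 — holds
x = 5: LHS = 2·5² = 50; 50 > -5 — holds
Hence LHS − RHS is never zero or negative, i.e. LHS > RHS throughout, so the relation holds for every integer in [-5, 5].

Answer: All integers in [-5, 5]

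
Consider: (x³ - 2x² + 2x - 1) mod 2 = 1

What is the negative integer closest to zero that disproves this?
Testing negative integers from -1 downward:
x = -1: LHS = ((-1)³ - 2·(-1)² + 2·(-1) - 1) mod 2 = (-6) mod 2 = 0; 0 = 1 — FAILS  ← closest negative counterexample to 0

Answer: x = -1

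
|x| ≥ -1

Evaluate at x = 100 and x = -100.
x = 100: LHS = |100| = 100; 100 ≥ -1 — holds
x = -100: LHS = |-100| = 100; 100 ≥ -1 — holds

Answer: Yes, holds for both x = 100 and x = -100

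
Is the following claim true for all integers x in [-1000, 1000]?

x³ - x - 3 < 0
The claim fails at x = 2:
x = 2: LHS = 2³ - 2 - 3 = 3; 3 < 0 — FAILS

Because a single integer refutes it, the statement is false.

Answer: False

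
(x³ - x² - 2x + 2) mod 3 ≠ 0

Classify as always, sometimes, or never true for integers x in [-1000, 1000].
Holds at x = 0: LHS = (0³ - 0² - 2·0 + 2) mod 3 = 2 mod 3 = 2; 2 ≠ 0 — holds
Fails at x = 1: LHS = (1³ - 1² - 2·1 + 2) mod 3 = 0 mod 3 = 0; 0 ≠ 0 — FAILS
It is satisfied by some integers in the range but not all.

Answer: Sometimes true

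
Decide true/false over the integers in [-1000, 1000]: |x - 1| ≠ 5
The claim fails at x = -4:
x = -4: LHS = |(-4) - 1| = |-5| = 5; 5 ≠ 5 — FAILS

Because a single integer refutes it, the statement is false.

Answer: False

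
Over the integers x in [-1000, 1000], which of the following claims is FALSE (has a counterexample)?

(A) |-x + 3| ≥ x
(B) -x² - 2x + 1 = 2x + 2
(A) x = 2: LHS = |-2 + 3| = |1| = 1; 1 ≥ 2 — FAILS
(B) x = 0: LHS = -0² - 2·0 + 1 = 1, RHS = 2·0 + 2 = 2; 1 = 2 — FAILS

Answer: Both A and B are false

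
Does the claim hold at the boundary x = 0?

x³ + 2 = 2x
x = 0: LHS = 0³ + 2 = 2, RHS = 2·0 = 0; 2 = 0 — FAILS

The relation fails at x = 0, so x = 0 is a counterexample.

Answer: No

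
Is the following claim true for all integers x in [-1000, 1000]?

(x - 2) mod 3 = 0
The claim fails at x = 0:
x = 0: LHS = (0 - 2) mod 3 = (-2) mod 3 = 1; 1 = 0 — FAILS

Because a single integer refutes it, the statement is false.

Answer: False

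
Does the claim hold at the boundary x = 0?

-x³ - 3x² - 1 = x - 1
x = 0: LHS = -0³ - 3·0² - 1 = -1, RHS = 0 - 1 = -1; -1 = -1 — holds

The relation is satisfied at x = 0.

Answer: Yes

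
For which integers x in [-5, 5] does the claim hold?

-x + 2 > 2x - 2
Holds for: {-5, -4, -3, -2, -1, 0, 1}
Fails for: {2, 3, 4, 5}

Answer: {-5, -4, -3, -2, -1, 0, 1}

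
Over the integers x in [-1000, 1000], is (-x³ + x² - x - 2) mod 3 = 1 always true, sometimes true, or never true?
Holds at x = 0: LHS = (-0³ + 0² - 0 - 2) mod 3 = (-2) mod 3 = 1; 1 = 1 — holds
Fails at x = 1: LHS = (-1³ + 1² - 1 - 2) mod 3 = (-3) mod 3 = 0; 0 = 1 — FAILS
It is satisfied by some integers in the range but not all.

Answer: Sometimes true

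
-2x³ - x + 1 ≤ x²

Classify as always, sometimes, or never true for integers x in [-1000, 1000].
Holds at x = 1: LHS = -2·1³ - 1 + 1 = -2, RHS = 1² = 1; -2 ≤ 1 — holds
Fails at x = 0: LHS = -2·0³ - 0 + 1 = 1, RHS = 0² = 0; 1 ≤ 0 — FAILS
It is satisfied by some integers in the range but not all.

Answer: Sometimes true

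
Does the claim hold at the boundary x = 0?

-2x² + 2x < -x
x = 0: LHS = -2·0² + 2·0 = 0, RHS = -0 = 0; 0 < 0 — FAILS

The relation fails at x = 0, so x = 0 is a counterexample.

Answer: No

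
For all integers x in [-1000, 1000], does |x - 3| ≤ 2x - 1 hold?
The claim fails at x = 0:
x = 0: LHS = |0 - 3| = |-3| = 3, RHS = 2·0 - 1 = -1; 3 ≤ -1 — FAILS

Because a single integer refutes it, the statement is false.

Answer: False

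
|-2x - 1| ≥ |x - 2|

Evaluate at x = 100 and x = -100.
x = 100: LHS = |-2·100 - 1| = |-201| = 201, RHS = |100 - 2| = |98| = 98; 201 ≥ 98 — holds
x = -100: LHS = |-2·(-100) - 1| = |199| = 199, RHS = |(-100) - 2| = |-102| = 102; 199 ≥ 102 — holds

Answer: Yes, holds for both x = 100 and x = -100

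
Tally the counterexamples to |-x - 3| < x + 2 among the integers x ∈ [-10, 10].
Counterexamples in [-10, 10]: {-10, -9, -8, -7, -6, -5, -4, -3, -2, -1, 0, 1, 2, 3, 4, 5, 6, 7, 8, 9, 10}.

Counting them gives 21 values.

Answer: 21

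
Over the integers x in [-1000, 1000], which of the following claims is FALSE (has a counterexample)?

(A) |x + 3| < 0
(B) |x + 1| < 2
(A) x = 0: LHS = |0 + 3| = |3| = 3; 3 < 0 — FAILS
(B) x = 1: LHS = |1 + 1| = |2| = 2; 2 < 2 — FAILS

Answer: Both A and B are false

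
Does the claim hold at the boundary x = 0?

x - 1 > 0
x = 0: LHS = 0 - 1 = -1; -1 > 0 — FAILS

The relation fails at x = 0, so x = 0 is a counterexample.

Answer: No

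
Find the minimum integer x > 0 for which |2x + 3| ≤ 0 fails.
Testing positive integers:
x = 1: LHS = |2·1 + 3| = |5| = 5; 5 ≤ 0 — FAILS  ← smallest positive counterexample

Answer: x = 1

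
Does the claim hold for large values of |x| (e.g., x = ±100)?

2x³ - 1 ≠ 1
x = 100: LHS = 2·100³ - 1 = 1999999; 1999999 ≠ 1 — holds
x = -100: LHS = 2·(-100)³ - 1 = -2000001; -2000001 ≠ 1 — holds

Answer: Yes, holds for both x = 100 and x = -100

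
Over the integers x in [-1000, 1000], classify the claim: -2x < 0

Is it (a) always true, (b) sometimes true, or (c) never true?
Holds at x = 1: LHS = -2·1 = -2; -2 < 0 — holds
Fails at x = 0: LHS = -2·0 = 0; 0 < 0 — FAILS
It is satisfied by some integers in the range but not all.

Answer: Sometimes true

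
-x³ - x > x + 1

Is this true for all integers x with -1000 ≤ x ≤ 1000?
The claim fails at x = 0:
x = 0: LHS = -0³ - 0 = 0, RHS = 0 + 1 = 1; 0 > 1 — FAILS

Because a single integer refutes it, the statement is false.

Answer: False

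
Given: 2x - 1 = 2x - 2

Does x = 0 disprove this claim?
Substitute x = 0 into the relation:
x = 0: LHS = 2·0 - 1 = -1, RHS = 2·0 - 2 = -2; -1 = -2 — FAILS

Since the claim fails at x = 0, this value is a counterexample.

Answer: Yes, x = 0 is a counterexample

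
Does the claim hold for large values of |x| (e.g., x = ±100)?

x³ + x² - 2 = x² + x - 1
x = 100: LHS = 100³ + 100² - 2 = 1009998, RHS = 100² + 100 - 1 = 10099; 1009998 = 10099 — FAILS
x = -100: LHS = (-100)³ + (-100)² - 2 = -990002, RHS = (-100)² + (-100) - 1 = 9899; -990002 = 9899 — FAILS

Answer: No, fails for both x = 100 and x = -100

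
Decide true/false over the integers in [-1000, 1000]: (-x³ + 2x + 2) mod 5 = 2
The claim fails at x = 1:
x = 1: LHS = (-1³ + 2·1 + 2) mod 5 = 3 mod 5 = 3; 3 = 2 — FAILS

Because a single integer refutes it, the statement is false.

Answer: False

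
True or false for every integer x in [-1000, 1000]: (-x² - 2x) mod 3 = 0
The claim fails at x = -1:
x = -1: LHS = (-(-1)² - 2·(-1)) mod 3 = 1 mod 3 = 1; 1 = 0 — FAILS

Because a single integer refutes it, the statement is false.

Answer: False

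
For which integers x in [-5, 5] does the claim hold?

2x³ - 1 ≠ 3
Track d = LHS − RHS over the integers in [-5, 5]. Equality would need d = 0, but d changes sign only between consecutive integers, jumping over 0:
x = 1: LHS = 2·1³ - 1 = 1; 1 ≠ 3 — holds  (d = -2)
x = 2: LHS = 2·2³ - 1 = 15; 15 ≠ 3 — holds  (d = 12)
Away from these crossings d keeps a constant sign, and checking every integer in [-5, 5] confirms d ≠ 0 throughout. Hence the two sides are never equal, so the relation holds for every integer in [-5, 5].

Answer: All integers in [-5, 5]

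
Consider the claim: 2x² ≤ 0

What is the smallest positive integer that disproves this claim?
Testing positive integers:
x = 1: LHS = 2·1² = 2; 2 ≤ 0 — FAILS  ← smallest positive counterexample

Answer: x = 1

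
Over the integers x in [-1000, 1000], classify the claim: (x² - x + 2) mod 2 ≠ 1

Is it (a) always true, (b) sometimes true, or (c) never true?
For a polynomial with integer coefficients, its value mod 2 depends only on x mod 2, so it suffices to check one representative of each residue class, x = 0, 1:
x = 0: LHS = (0² - 0 + 2) mod 2 = 2 mod 2 = 0; 0 ≠ 1 — holds
x = 1: LHS = (1² - 1 + 2) mod 2 = 2 mod 2 = 0; 0 ≠ 1 — holds
The relation holds in every residue class, so the relation holds for every integer in [-1000, 1000].

No counterexample exists.

Answer: Always true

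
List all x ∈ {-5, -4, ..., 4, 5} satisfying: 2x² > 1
Holds for: {-5, -4, -3, -2, -1, 1, 2, 3, 4, 5}
Fails for: {0}

Answer: {-5, -4, -3, -2, -1, 1, 2, 3, 4, 5}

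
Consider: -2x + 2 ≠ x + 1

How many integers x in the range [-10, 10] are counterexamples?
Track d = LHS − RHS over the integers in [-10, 10]. Equality would need d = 0, but d changes sign only between consecutive integers, jumping over 0:
x = 0: LHS = -2·0 + 2 = 2, RHS = 0 + 1 = 1; 2 ≠ 1 — holds  (d = 1)
x = 1: LHS = -2·1 + 2 = 0, RHS = 1 + 1 = 2; 0 ≠ 2 — holds  (d = -2)
Away from these crossings d keeps a constant sign, and checking every integer in [-10, 10] confirms d ≠ 0 throughout. Hence the two sides are never equal, so the relation holds for every integer in [-10, 10].

No counterexample appears in that range.

Answer: 0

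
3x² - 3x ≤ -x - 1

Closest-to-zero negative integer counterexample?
Testing negative integers from -1 downward:
x = -1: LHS = 3·(-1)² - 3·(-1) = 6, RHS = -(-1) - 1 = 0; 6 ≤ 0 — FAILS  ← closest negative counterexample to 0

Answer: x = -1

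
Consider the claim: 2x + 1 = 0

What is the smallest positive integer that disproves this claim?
Testing positive integers:
x = 1: LHS = 2·1 + 1 = 3; 3 = 0 — FAILS  ← smallest positive counterexample

Answer: x = 1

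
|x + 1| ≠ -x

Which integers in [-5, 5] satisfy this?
Track d = LHS − RHS over the integers in [-5, 5]. Equality would need d = 0, but d changes sign only between consecutive integers, jumping over 0:
x = -1: LHS = |(-1) + 1| = |0| = 0, RHS = -(-1) = 1; 0 ≠ 1 — holds  (d = -1)
x = 0: LHS = |0 + 1| = |1| = 1, RHS = -0 = 0; 1 ≠ 0 — holds  (d = 1)
Away from these crossings d keeps a constant sign, and checking every integer in [-5, 5] confirms d ≠ 0 throughout. Hence the two sides are never equal, so the relation holds for every integer in [-5, 5].

Answer: All integers in [-5, 5]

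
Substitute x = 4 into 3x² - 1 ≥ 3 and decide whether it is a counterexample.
Substitute x = 4 into the relation:
x = 4: LHS = 3·4² - 1 = 47; 47 ≥ 3 — holds

The claim holds here, so x = 4 is not a counterexample. (A counterexample exists elsewhere, e.g. x = 0.)

Answer: No, x = 4 is not a counterexample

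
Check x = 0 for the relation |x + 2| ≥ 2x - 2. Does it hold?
x = 0: LHS = |0 + 2| = |2| = 2, RHS = 2·0 - 2 = -2; 2 ≥ -2 — holds

The relation is satisfied at x = 0.

Answer: Yes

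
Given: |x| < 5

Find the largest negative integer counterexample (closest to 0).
Testing negative integers from -1 downward:
x = -1: LHS = |-1| = 1; 1 < 5 — holds
x = -2: LHS = |-2| = 2; 2 < 5 — holds
x = -3: LHS = |-3| = 3; 3 < 5 — holds
x = -4: LHS = |-4| = 4; 4 < 5 — holds
x = -5: LHS = |-5| = 5; 5 < 5 — FAILS  ← closest negative counterexample to 0

Answer: x = -5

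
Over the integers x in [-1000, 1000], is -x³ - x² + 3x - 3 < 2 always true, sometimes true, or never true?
Holds at x = 0: LHS = -0³ - 0² + 3·0 - 3 = -3; -3 < 2 — holds
Fails at x = -3: LHS = -(-3)³ - (-3)² + 3·(-3) - 3 = 6; 6 < 2 — FAILS
It is satisfied by some integers in the range but not all.

Answer: Sometimes true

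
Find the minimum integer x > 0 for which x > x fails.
Testing positive integers:
x = 1: 1 > 1 — FAILS  ← smallest positive counterexample

Answer: x = 1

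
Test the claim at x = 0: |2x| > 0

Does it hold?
x = 0: LHS = |2·0| = |0| = 0; 0 > 0 — FAILS

The relation fails at x = 0, so x = 0 is a counterexample.

Answer: No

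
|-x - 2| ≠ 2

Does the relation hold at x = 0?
x = 0: LHS = |-0 - 2| = |-2| = 2; 2 ≠ 2 — FAILS

The relation fails at x = 0, so x = 0 is a counterexample.

Answer: No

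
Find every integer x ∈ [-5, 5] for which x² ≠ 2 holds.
Track d = LHS − RHS over the integers in [-5, 5]. Equality would need d = 0, but d changes sign only between consecutive integers, jumping over 0:
x = -2: LHS = (-2)² = 4; 4 ≠ 2 — holds  (d = 2)
x = -1: LHS = (-1)² = 1; 1 ≠ 2 — holds  (d = -1)
x = 1: LHS = 1² = 1; 1 ≠ 2 — holds  (d = -1)
x = 2: LHS = 2² = 4; 4 ≠ 2 — holds  (d = 2)
Away from these crossings d keeps a constant sign, and checking every integer in [-5, 5] confirms d ≠ 0 throughout. Hence the two sides are never equal, so the relation holds for every integer in [-5, 5].

Answer: All integers in [-5, 5]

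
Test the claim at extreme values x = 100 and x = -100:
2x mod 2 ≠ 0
x = 100: LHS = (2·100) mod 2 = 200 mod 2 = 0; 0 ≠ 0 — FAILS
x = -100: LHS = (2·(-100)) mod 2 = (-200) mod 2 = 0; 0 ≠ 0 — FAILS

Answer: No, fails for both x = 100 and x = -100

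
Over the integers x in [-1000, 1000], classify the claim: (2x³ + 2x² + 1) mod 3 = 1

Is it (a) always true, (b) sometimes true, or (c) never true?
Holds at x = 0: LHS = (2·0³ + 2·0² + 1) mod 3 = 1 mod 3 = 1; 1 = 1 — holds
Fails at x = 1: LHS = (2·1³ + 2·1² + 1) mod 3 = 5 mod 3 = 2; 2 = 1 — FAILS
It is satisfied by some integers in the range but not all.

Answer: Sometimes true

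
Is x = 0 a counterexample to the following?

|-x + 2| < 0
Substitute x = 0 into the relation:
x = 0: LHS = |-0 + 2| = |2| = 2; 2 < 0 — FAILS

Since the claim fails at x = 0, this value is a counterexample.

Answer: Yes, x = 0 is a counterexample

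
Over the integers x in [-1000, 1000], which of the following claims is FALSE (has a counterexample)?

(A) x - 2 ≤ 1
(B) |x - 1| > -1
(A) x = 4: LHS = 4 - 2 = 2; 2 ≤ 1 — FAILS

(B) An absolute value is never negative, so the left side is ≥ 0 for every x, while the right side is -1. Tightest case in [-1000, 1000] is x = 1:
x = 1: LHS = |1 - 1| = |0| = 0; 0 > -1 — holds
Hence LHS − RHS is never zero or negative, i.e. LHS > RHS throughout, so the relation holds for every integer in [-1000, 1000].

Only (A) has a counterexample.

Answer: A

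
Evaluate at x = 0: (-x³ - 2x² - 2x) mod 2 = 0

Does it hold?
x = 0: LHS = (-0³ - 2·0² - 2·0) mod 2 = 0 mod 2 = 0; 0 = 0 — holds

The relation is satisfied at x = 0.

Answer: Yes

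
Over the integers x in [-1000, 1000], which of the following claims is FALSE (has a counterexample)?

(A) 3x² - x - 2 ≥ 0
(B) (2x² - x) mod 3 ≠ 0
(A) x = 0: LHS = 3·0² - 0 - 2 = -2; -2 ≥ 0 — FAILS
(B) x = 0: LHS = (2·0² - 0) mod 3 = 0 mod 3 = 0; 0 ≠ 0 — FAILS

Answer: Both A and B are false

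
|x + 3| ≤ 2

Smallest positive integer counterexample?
Testing positive integers:
x = 1: LHS = |1 + 3| = |4| = 4; 4 ≤ 2 — FAILS  ← smallest positive counterexample

Answer: x = 1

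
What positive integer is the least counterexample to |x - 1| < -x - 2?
Testing positive integers:
x = 1: LHS = |1 - 1| = |0| = 0, RHS = -1 - 2 = -3; 0 < -3 — FAILS  ← smallest positive counterexample

Answer: x = 1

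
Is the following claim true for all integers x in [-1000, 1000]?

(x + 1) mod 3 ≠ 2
The claim fails at x = 1:
x = 1: LHS = (1 + 1) mod 3 = 2 mod 3 = 2; 2 ≠ 2 — FAILS

Because a single integer refutes it, the statement is false.

Answer: False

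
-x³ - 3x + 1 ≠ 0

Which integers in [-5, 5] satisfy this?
Track d = LHS − RHS over the integers in [-5, 5]. Equality would need d = 0, but d changes sign only between consecutive integers, jumping over 0:
x = 0: LHS = -0³ - 3·0 + 1 = 1; 1 ≠ 0 — holds  (d = 1)
x = 1: LHS = -1³ - 3·1 + 1 = -3; -3 ≠ 0 — holds  (d = -3)
Away from these crossings d keeps a constant sign, and checking every integer in [-5, 5] confirms d ≠ 0 throughout. Hence the two sides are never equal, so the relation holds for every integer in [-5, 5].

Answer: All integers in [-5, 5]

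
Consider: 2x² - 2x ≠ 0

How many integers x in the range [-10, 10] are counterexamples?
Counterexamples in [-10, 10]: {0, 1}.

Counting them gives 2 values.

Answer: 2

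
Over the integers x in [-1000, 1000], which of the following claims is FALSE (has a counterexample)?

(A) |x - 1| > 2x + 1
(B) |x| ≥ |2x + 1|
(A) x = 0: LHS = |0 - 1| = |-1| = 1, RHS = 2·0 + 1 = 1; 1 > 1 — FAILS
(B) x = 0: LHS = |0| = 0, RHS = |2·0 + 1| = |1| = 1; 0 ≥ 1 — FAILS

Answer: Both A and B are false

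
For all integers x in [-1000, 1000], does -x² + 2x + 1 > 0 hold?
The claim fails at x = -1:
x = -1: LHS = -(-1)² + 2·(-1) + 1 = -2; -2 > 0 — FAILS

Because a single integer refutes it, the statement is false.

Answer: False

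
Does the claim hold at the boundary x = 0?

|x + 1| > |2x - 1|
x = 0: LHS = |0 + 1| = |1| = 1, RHS = |2·0 - 1| = |-1| = 1; 1 > 1 — FAILS

The relation fails at x = 0, so x = 0 is a counterexample.

Answer: No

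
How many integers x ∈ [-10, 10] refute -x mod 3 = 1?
Counterexamples in [-10, 10]: {-9, -8, -6, -5, -3, -2, 0, 1, 3, 4, 6, 7, 9, 10}.

Counting them gives 14 values.

Answer: 14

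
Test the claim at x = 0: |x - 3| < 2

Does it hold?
x = 0: LHS = |0 - 3| = |-3| = 3; 3 < 2 — FAILS

The relation fails at x = 0, so x = 0 is a counterexample.

Answer: No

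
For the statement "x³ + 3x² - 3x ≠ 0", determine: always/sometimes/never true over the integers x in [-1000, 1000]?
Holds at x = 1: LHS = 1³ + 3·1² - 3·1 = 1; 1 ≠ 0 — holds
Fails at x = 0: LHS = 0³ + 3·0² - 3·0 = 0; 0 ≠ 0 — FAILS
It is satisfied by some integers in the range but not all.

Answer: Sometimes true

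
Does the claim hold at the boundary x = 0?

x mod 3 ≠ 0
x = 0: LHS = 0 mod 3 = 0; 0 ≠ 0 — FAILS

The relation fails at x = 0, so x = 0 is a counterexample.

Answer: No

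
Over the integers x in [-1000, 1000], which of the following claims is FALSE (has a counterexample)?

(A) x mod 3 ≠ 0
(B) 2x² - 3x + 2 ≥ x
(A) x = 0: LHS = 0 mod 3 = 0; 0 ≠ 0 — FAILS

(B) Over all integers in [-1000, 1000], LHS − RHS is smallest at x = 1, where it equals 0:
x = 1: LHS = 2·1² - 3·1 + 2 = 1; 1 ≥ 1 — holds
At the ends of the range:
x = -1000: LHS = 2·(-1000)² - 3·(-1000) + 2 = 2003002; 2003002 ≥ -1000 — holds
x = 1000: LHS = 2·1000² - 3·1000 + 2 = 1997002; 1997002 ≥ 1000 — holds
Hence LHS − RHS is never negative, i.e. LHS ≥ RHS throughout, so the relation holds for every integer in [-1000, 1000].

Only (A) has a counterexample.

Answer: A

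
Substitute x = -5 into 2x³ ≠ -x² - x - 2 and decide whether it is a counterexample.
Substitute x = -5 into the relation:
x = -5: LHS = 2·(-5)³ = -250, RHS = -(-5)² - (-5) - 2 = -22; -250 ≠ -22 — holds

The claim holds here, so x = -5 is not a counterexample. (A counterexample exists elsewhere, e.g. x = -1.)

Answer: No, x = -5 is not a counterexample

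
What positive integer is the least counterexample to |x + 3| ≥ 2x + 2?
Testing positive integers:
x = 1: LHS = |1 + 3| = |4| = 4, RHS = 2·1 + 2 = 4; 4 ≥ 4 — holds
x = 2: LHS = |2 + 3| = |5| = 5, RHS = 2·2 + 2 = 6; 5 ≥ 6 — FAILS  ← smallest positive counterexample

Answer: x = 2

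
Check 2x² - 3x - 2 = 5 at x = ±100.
x = 100: LHS = 2·100² - 3·100 - 2 = 19698; 19698 = 5 — FAILS
x = -100: LHS = 2·(-100)² - 3·(-100) - 2 = 20298; 20298 = 5 — FAILS

Answer: No, fails for both x = 100 and x = -100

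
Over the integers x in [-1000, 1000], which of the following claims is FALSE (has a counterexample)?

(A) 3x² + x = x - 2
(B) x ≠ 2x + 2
(A) x = 0: LHS = 3·0² + 0 = 0, RHS = 0 - 2 = -2; 0 = -2 — FAILS
(B) x = -2: RHS = 2·(-2) + 2 = -2; -2 ≠ -2 — FAILS

Answer: Both A and B are false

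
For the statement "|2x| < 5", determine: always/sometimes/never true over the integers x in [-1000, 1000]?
Holds at x = 0: LHS = |2·0| = |0| = 0; 0 < 5 — holds
Fails at x = 3: LHS = |2·3| = |6| = 6; 6 < 5 — FAILS
It is satisfied by some integers in the range but not all.

Answer: Sometimes true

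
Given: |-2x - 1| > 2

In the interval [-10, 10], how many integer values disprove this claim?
Counterexamples in [-10, 10]: {-1, 0}.

Counting them gives 2 values.

Answer: 2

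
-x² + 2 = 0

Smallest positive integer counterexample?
Testing positive integers:
x = 1: LHS = -1² + 2 = 1; 1 = 0 — FAILS  ← smallest positive counterexample

Answer: x = 1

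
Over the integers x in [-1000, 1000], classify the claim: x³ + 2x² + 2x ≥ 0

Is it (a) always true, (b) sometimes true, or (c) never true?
Holds at x = 0: LHS = 0³ + 2·0² + 2·0 = 0; 0 ≥ 0 — holds
Fails at x = -1: LHS = (-1)³ + 2·(-1)² + 2·(-1) = -1; -1 ≥ 0 — FAILS
It is satisfied by some integers in the range but not all.

Answer: Sometimes true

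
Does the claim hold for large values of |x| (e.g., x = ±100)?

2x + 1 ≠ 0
x = 100: LHS = 2·100 + 1 = 201; 201 ≠ 0 — holds
x = -100: LHS = 2·(-100) + 1 = -199; -199 ≠ 0 — holds

Answer: Yes, holds for both x = 100 and x = -100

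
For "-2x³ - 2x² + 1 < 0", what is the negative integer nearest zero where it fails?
Testing negative integers from -1 downward:
x = -1: LHS = -2·(-1)³ - 2·(-1)² + 1 = 1; 1 < 0 — FAILS  ← closest negative counterexample to 0

Answer: x = -1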